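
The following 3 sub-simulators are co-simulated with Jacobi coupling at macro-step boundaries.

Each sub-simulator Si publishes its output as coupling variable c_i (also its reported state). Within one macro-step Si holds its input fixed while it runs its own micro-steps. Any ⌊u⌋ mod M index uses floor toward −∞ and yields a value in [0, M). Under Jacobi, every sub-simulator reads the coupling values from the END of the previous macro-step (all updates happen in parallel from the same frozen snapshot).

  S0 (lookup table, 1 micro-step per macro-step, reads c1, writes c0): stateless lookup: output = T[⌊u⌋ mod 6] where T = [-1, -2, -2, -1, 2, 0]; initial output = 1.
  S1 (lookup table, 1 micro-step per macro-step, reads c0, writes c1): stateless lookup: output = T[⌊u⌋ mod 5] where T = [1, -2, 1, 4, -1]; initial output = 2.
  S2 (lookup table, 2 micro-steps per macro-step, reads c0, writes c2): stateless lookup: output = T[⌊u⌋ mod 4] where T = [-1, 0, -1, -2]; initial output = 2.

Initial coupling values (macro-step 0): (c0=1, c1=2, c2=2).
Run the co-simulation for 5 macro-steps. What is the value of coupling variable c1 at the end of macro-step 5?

macro 1: S0 reads c1=2 → after 1×micro: -2; S1 reads c0=1 → after 1×micro: -2; S2 reads c0=1 → after 2×micro: 0 ⇒ (c0=-2, c1=-2, c2=0)
macro 2: S0 reads c1=-2 → after 1×micro: 2; S1 reads c0=-2 → after 1×micro: 4; S2 reads c0=-2 → after 2×micro: -1 ⇒ (c0=2, c1=4, c2=-1)
macro 3: S0 reads c1=4 → after 1×micro: 2; S1 reads c0=2 → after 1×micro: 1; S2 reads c0=2 → after 2×micro: -1 ⇒ (c0=2, c1=1, c2=-1)
macro 4: S0 reads c1=1 → after 1×micro: -2; S1 reads c0=2 → after 1×micro: 1; S2 reads c0=2 → after 2×micro: -1 ⇒ (c0=-2, c1=1, c2=-1)
macro 5: S0 reads c1=1 → after 1×micro: -2; S1 reads c0=-2 → after 1×micro: 4; S2 reads c0=-2 → after 2×micro: -1 ⇒ (c0=-2, c1=4, c2=-1)

c1 at macro-step 5 = 4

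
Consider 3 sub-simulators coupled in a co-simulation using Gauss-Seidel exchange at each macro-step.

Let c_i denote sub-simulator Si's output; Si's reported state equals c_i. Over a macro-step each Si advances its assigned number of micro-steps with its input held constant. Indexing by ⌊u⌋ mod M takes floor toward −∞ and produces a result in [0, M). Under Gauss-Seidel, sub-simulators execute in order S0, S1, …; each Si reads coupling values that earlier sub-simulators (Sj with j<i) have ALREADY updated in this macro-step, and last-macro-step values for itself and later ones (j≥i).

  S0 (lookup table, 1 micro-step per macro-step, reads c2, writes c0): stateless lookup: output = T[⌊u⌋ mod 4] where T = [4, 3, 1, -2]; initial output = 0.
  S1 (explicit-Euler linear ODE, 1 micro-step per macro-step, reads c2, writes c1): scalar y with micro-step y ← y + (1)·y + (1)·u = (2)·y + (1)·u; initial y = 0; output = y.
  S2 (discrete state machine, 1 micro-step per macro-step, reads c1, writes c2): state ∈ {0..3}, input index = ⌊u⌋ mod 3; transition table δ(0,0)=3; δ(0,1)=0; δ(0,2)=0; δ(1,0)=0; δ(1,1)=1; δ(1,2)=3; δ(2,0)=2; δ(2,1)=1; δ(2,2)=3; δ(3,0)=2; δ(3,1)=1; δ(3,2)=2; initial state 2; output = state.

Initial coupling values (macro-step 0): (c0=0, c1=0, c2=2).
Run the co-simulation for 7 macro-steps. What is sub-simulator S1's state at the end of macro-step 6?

macro 1: S0 reads c2=2 → after 1×micro: 1; S1 reads c2=2 → after 1×micro: 2; S2 reads c1=2 → after 1×micro: 3 ⇒ (c0=1, c1=2, c2=3)
macro 2: S0 reads c2=3 → after 1×micro: -2; S1 reads c2=3 → after 1×micro: 7; S2 reads c1=7 → after 1×micro: 1 ⇒ (c0=-2, c1=7, c2=1)
macro 3: S0 reads c2=1 → after 1×micro: 3; S1 reads c2=1 → after 1×micro: 15; S2 reads c1=15 → after 1×micro: 0 ⇒ (c0=3, c1=15, c2=0)
macro 4: S0 reads c2=0 → after 1×micro: 4; S1 reads c2=0 → after 1×micro: 30; S2 reads c1=30 → after 1×micro: 3 ⇒ (c0=4, c1=30, c2=3)
macro 5: S0 reads c2=3 → after 1×micro: -2; S1 reads c2=3 → after 1×micro: 63; S2 reads c1=63 → after 1×micro: 2 ⇒ (c0=-2, c1=63, c2=2)
macro 6: S0 reads c2=2 → after 1×micro: 1; S1 reads c2=2 → after 1×micro: 128; S2 reads c1=128 → after 1×micro: 3 ⇒ (c0=1, c1=128, c2=3)
macro 7: S0 reads c2=3 → after 1×micro: -2; S1 reads c2=3 → after 1×micro: 259; S2 reads c1=259 → after 1×micro: 1 ⇒ (c0=-2, c1=259, c2=1)

S1 state at macro-step 6 = 128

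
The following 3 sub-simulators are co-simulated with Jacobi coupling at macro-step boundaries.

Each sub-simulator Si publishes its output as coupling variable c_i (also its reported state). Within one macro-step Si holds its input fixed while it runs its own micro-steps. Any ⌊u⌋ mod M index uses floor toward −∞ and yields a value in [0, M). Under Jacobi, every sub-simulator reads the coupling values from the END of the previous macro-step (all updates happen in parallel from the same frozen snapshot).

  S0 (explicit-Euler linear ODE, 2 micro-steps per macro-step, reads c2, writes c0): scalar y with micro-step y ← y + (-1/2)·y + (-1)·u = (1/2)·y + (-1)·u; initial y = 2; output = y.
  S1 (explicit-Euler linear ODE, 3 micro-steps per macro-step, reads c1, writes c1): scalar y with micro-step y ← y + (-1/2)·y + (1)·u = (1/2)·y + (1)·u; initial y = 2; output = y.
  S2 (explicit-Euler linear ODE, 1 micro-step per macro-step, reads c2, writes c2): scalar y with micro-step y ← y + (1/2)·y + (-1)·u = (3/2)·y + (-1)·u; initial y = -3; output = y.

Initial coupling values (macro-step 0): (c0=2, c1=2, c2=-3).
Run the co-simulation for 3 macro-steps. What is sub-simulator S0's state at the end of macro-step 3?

macro 1: S0 reads c2=-3 → after 2×micro: 5; S1 reads c1=2 → after 3×micro: 15/4; S2 reads c2=-3 → after 1×micro: -3/2 ⇒ (c0=5, c1=15/4, c2=-3/2)
macro 2: S0 reads c2=-3/2 → after 2×micro: 7/2; S1 reads c1=15/4 → after 3×micro: 225/32; S2 reads c2=-3/2 → after 1×micro: -3/4 ⇒ (c0=7/2, c1=225/32, c2=-3/4)
macro 3: S0 reads c2=-3/4 → after 2×micro: 2; S1 reads c1=225/32 → after 3×micro: 3375/256; S2 reads c2=-3/4 → after 1×micro: -3/8 ⇒ (c0=2, c1=3375/256, c2=-3/8)

S0 state at macro-step 3 = 2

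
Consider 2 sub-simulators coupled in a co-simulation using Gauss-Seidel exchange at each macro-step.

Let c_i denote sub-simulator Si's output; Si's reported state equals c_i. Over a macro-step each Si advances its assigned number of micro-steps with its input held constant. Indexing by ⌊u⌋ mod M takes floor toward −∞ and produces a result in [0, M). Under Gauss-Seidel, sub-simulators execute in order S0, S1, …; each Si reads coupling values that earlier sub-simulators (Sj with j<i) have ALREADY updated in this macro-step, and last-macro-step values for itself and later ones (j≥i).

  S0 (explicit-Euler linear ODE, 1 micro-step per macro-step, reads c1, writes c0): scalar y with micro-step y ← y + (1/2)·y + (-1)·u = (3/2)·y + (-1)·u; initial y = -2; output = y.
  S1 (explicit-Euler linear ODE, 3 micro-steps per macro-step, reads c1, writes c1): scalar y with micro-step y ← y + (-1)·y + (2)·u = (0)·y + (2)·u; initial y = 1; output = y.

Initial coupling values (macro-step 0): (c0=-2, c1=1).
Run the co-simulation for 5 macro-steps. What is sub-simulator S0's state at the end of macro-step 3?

S0 state at macro-step 3 = -16

macro 1: S0 reads c1=1 → after 1×micro: -4; S1 reads c1=1 → after 3×micro: 2 ⇒ (c0=-4, c1=2)
macro 2: S0 reads c1=2 → after 1×micro: -8; S1 reads c1=2 → after 3×micro: 4 ⇒ (c0=-8, c1=4)
macro 3: S0 reads c1=4 → after 1×micro: -16; S1 reads c1=4 → after 3×micro: 8 ⇒ (c0=-16, c1=8)
macro 4: S0 reads c1=8 → after 1×micro: -32; S1 reads c1=8 → after 3×micro: 16 ⇒ (c0=-32, c1=16)
macro 5: S0 reads c1=16 → after 1×micro: -64; S1 reads c1=16 → after 3×micro: 32 ⇒ (c0=-64, c1=32)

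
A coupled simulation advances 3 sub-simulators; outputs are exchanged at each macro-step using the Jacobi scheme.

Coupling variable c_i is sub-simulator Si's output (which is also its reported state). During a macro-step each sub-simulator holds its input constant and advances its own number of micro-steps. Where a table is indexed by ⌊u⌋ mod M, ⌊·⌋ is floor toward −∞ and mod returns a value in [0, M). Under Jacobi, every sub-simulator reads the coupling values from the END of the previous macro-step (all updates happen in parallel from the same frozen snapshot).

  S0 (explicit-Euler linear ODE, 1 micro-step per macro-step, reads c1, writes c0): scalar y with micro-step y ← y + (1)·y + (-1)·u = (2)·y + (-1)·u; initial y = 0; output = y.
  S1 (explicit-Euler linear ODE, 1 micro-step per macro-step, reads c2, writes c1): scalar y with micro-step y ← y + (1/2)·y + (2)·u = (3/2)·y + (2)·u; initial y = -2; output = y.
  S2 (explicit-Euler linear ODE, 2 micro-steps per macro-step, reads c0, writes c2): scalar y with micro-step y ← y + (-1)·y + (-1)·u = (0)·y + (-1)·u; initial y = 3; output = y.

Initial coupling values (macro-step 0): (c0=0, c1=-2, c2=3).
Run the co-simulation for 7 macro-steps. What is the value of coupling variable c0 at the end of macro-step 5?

macro 1: S0 reads c1=-2 → after 1×micro: 2; S1 reads c2=3 → after 1×micro: 3; S2 reads c0=0 → after 2×micro: 0 ⇒ (c0=2, c1=3, c2=0)
macro 2: S0 reads c1=3 → after 1×micro: 1; S1 reads c2=0 → after 1×micro: 9/2; S2 reads c0=2 → after 2×micro: -2 ⇒ (c0=1, c1=9/2, c2=-2)
macro 3: S0 reads c1=9/2 → after 1×micro: -5/2; S1 reads c2=-2 → after 1×micro: 11/4; S2 reads c0=1 → after 2×micro: -1 ⇒ (c0=-5/2, c1=11/4, c2=-1)
macro 4: S0 reads c1=11/4 → after 1×micro: -31/4; S1 reads c2=-1 → after 1×micro: 17/8; S2 reads c0=-5/2 → after 2×micro: 5/2 ⇒ (c0=-31/4, c1=17/8, c2=5/2)
macro 5: S0 reads c1=17/8 → after 1×micro: -141/8; S1 reads c2=5/2 → after 1×micro: 131/16; S2 reads c0=-31/4 → after 2×micro: 31/4 ⇒ (c0=-141/8, c1=131/16, c2=31/4)
macro 6: S0 reads c1=131/16 → after 1×micro: -695/16; S1 reads c2=31/4 → after 1×micro: 889/32; S2 reads c0=-141/8 → after 2×micro: 141/8 ⇒ (c0=-695/16, c1=889/32, c2=141/8)
macro 7: S0 reads c1=889/32 → after 1×micro: -3669/32; S1 reads c2=141/8 → after 1×micro: 4923/64; S2 reads c0=-695/16 → after 2×micro: 695/16 ⇒ (c0=-3669/32, c1=4923/64, c2=695/16)

c0 at macro-step 5 = -141/8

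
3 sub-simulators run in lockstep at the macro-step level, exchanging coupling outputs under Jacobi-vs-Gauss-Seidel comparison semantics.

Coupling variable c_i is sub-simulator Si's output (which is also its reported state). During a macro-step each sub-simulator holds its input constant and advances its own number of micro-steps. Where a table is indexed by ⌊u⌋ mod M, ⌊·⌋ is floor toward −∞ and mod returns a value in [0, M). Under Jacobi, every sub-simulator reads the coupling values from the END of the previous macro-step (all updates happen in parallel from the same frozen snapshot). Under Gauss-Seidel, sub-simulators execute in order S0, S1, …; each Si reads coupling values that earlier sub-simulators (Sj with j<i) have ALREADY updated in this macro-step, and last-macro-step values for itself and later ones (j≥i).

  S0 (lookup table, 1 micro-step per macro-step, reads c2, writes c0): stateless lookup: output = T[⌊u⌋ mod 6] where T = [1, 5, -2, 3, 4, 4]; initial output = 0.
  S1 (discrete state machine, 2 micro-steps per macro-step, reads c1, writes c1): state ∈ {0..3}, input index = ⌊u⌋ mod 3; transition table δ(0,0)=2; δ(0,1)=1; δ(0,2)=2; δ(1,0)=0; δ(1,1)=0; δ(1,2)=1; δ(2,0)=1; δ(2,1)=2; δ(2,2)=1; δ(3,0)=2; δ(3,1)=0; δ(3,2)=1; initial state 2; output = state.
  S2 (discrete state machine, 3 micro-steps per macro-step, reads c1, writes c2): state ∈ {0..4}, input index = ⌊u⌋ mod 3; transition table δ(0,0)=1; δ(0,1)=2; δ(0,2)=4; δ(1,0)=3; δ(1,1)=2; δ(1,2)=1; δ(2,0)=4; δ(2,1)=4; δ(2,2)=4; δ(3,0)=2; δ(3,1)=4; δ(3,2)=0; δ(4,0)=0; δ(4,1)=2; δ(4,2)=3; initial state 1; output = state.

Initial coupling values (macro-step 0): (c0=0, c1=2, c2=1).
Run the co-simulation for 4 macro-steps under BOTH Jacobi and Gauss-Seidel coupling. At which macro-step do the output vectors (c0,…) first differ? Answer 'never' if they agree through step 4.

[Jacobi] macro 1: S0 reads c2=1 → after 1×micro: 5; S1 reads c1=2 → after 2×micro: 1; S2 reads c1=2 → after 3×micro: 1 ⇒ (c0=5, c1=1, c2=1)
[Jacobi] macro 2: S0 reads c2=1 → after 1×micro: 5; S1 reads c1=1 → after 2×micro: 1; S2 reads c1=1 → after 3×micro: 2 ⇒ (c0=5, c1=1, c2=2)
[Jacobi] macro 3: S0 reads c2=2 → after 1×micro: -2; S1 reads c1=1 → after 2×micro: 1; S2 reads c1=1 → after 3×micro: 4 ⇒ (c0=-2, c1=1, c2=4)
[Jacobi] macro 4: S0 reads c2=4 → after 1×micro: 4; S1 reads c1=1 → after 2×micro: 1; S2 reads c1=1 → after 3×micro: 2 ⇒ (c0=4, c1=1, c2=2)
[Gauss-Seidel] macro 1: S0 reads c2=1 → after 1×micro: 5; S1 reads c1=2 → after 2×micro: 1; S2 reads c1=1 → after 3×micro: 2 ⇒ (c0=5, c1=1, c2=2)
[Gauss-Seidel] macro 2: S0 reads c2=2 → after 1×micro: -2; S1 reads c1=1 → after 2×micro: 1; S2 reads c1=1 → after 3×micro: 4 ⇒ (c0=-2, c1=1, c2=4)
[Gauss-Seidel] macro 3: S0 reads c2=4 → after 1×micro: 4; S1 reads c1=1 → after 2×micro: 1; S2 reads c1=1 → after 3×micro: 2 ⇒ (c0=4, c1=1, c2=2)
[Gauss-Seidel] macro 4: S0 reads c2=2 → after 1×micro: -2; S1 reads c1=1 → after 2×micro: 1; S2 reads c1=1 → after 3×micro: 4 ⇒ (c0=-2, c1=1, c2=4)

first divergence at macro-step: 1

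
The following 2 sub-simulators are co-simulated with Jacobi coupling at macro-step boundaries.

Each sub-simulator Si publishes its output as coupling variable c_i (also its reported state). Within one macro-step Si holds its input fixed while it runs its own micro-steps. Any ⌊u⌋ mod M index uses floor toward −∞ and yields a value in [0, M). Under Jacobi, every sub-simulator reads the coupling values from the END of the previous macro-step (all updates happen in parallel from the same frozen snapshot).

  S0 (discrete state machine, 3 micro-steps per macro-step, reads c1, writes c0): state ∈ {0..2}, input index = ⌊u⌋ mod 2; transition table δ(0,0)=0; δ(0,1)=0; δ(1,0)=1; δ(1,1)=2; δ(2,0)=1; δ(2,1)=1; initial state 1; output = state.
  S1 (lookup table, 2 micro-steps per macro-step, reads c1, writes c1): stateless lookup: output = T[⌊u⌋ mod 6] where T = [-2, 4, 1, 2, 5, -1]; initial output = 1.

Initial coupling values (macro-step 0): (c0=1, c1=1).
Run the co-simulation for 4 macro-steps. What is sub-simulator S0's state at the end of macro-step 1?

macro 1: S0 reads c1=1 → after 3×micro: 2; S1 reads c1=1 → after 2×micro: 4 ⇒ (c0=2, c1=4)
macro 2: S0 reads c1=4 → after 3×micro: 1; S1 reads c1=4 → after 2×micro: 5 ⇒ (c0=1, c1=5)
macro 3: S0 reads c1=5 → after 3×micro: 2; S1 reads c1=5 → after 2×micro: -1 ⇒ (c0=2, c1=-1)
macro 4: S0 reads c1=-1 → after 3×micro: 1; S1 reads c1=-1 → after 2×micro: -1 ⇒ (c0=1, c1=-1)

S0 state at macro-step 1 = 2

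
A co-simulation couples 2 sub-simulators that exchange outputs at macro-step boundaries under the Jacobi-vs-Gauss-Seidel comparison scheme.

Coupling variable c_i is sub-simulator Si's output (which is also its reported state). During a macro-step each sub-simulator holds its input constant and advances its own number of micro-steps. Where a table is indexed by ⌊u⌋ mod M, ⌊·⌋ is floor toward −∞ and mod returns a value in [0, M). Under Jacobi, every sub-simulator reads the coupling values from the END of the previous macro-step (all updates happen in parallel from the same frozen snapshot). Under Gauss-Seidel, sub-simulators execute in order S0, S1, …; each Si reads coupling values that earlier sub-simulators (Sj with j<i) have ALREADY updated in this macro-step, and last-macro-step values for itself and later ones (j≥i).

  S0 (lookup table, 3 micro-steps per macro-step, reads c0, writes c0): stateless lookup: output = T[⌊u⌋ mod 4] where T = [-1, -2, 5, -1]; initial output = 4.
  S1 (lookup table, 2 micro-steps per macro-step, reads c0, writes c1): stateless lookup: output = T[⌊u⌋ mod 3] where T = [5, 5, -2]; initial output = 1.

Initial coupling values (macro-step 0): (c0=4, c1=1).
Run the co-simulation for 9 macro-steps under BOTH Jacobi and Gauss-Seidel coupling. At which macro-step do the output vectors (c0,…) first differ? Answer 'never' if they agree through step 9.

[Jacobi] macro 1: S0 reads c0=4 → after 3×micro: -1; S1 reads c0=4 → after 2×micro: 5 ⇒ (c0=-1, c1=5)
[Jacobi] macro 2: S0 reads c0=-1 → after 3×micro: -1; S1 reads c0=-1 → after 2×micro: -2 ⇒ (c0=-1, c1=-2)
[Jacobi] macro 3: S0 reads c0=-1 → after 3×micro: -1; S1 reads c0=-1 → after 2×micro: -2 ⇒ (c0=-1, c1=-2)
[Jacobi] macro 4: S0 reads c0=-1 → after 3×micro: -1; S1 reads c0=-1 → after 2×micro: -2 ⇒ (c0=-1, c1=-2)
[Jacobi] macro 5: S0 reads c0=-1 → after 3×micro: -1; S1 reads c0=-1 → after 2×micro: -2 ⇒ (c0=-1, c1=-2)
[Jacobi] macro 6: S0 reads c0=-1 → after 3×micro: -1; S1 reads c0=-1 → after 2×micro: -2 ⇒ (c0=-1, c1=-2)
[Jacobi] macro 7: S0 reads c0=-1 → after 3×micro: -1; S1 reads c0=-1 → after 2×micro: -2 ⇒ (c0=-1, c1=-2)
[Jacobi] macro 8: S0 reads c0=-1 → after 3×micro: -1; S1 reads c0=-1 → after 2×micro: -2 ⇒ (c0=-1, c1=-2)
[Jacobi] macro 9: S0 reads c0=-1 → after 3×micro: -1; S1 reads c0=-1 → after 2×micro: -2 ⇒ (c0=-1, c1=-2)
[Gauss-Seidel] macro 1: S0 reads c0=4 → after 3×micro: -1; S1 reads c0=-1 → after 2×micro: -2 ⇒ (c0=-1, c1=-2)
[Gauss-Seidel] macro 2: S0 reads c0=-1 → after 3×micro: -1; S1 reads c0=-1 → after 2×micro: -2 ⇒ (c0=-1, c1=-2)
[Gauss-Seidel] macro 3: S0 reads c0=-1 → after 3×micro: -1; S1 reads c0=-1 → after 2×micro: -2 ⇒ (c0=-1, c1=-2)
[Gauss-Seidel] macro 4: S0 reads c0=-1 → after 3×micro: -1; S1 reads c0=-1 → after 2×micro: -2 ⇒ (c0=-1, c1=-2)
[Gauss-Seidel] macro 5: S0 reads c0=-1 → after 3×micro: -1; S1 reads c0=-1 → after 2×micro: -2 ⇒ (c0=-1, c1=-2)
[Gauss-Seidel] macro 6: S0 reads c0=-1 → after 3×micro: -1; S1 reads c0=-1 → after 2×micro: -2 ⇒ (c0=-1, c1=-2)
[Gauss-Seidel] macro 7: S0 reads c0=-1 → after 3×micro: -1; S1 reads c0=-1 → after 2×micro: -2 ⇒ (c0=-1, c1=-2)
[Gauss-Seidel] macro 8: S0 reads c0=-1 → after 3×micro: -1; S1 reads c0=-1 → after 2×micro: -2 ⇒ (c0=-1, c1=-2)
[Gauss-Seidel] macro 9: S0 reads c0=-1 → after 3×micro: -1; S1 reads c0=-1 → after 2×micro: -2 ⇒ (c0=-1, c1=-2)

first divergence at macro-step: 1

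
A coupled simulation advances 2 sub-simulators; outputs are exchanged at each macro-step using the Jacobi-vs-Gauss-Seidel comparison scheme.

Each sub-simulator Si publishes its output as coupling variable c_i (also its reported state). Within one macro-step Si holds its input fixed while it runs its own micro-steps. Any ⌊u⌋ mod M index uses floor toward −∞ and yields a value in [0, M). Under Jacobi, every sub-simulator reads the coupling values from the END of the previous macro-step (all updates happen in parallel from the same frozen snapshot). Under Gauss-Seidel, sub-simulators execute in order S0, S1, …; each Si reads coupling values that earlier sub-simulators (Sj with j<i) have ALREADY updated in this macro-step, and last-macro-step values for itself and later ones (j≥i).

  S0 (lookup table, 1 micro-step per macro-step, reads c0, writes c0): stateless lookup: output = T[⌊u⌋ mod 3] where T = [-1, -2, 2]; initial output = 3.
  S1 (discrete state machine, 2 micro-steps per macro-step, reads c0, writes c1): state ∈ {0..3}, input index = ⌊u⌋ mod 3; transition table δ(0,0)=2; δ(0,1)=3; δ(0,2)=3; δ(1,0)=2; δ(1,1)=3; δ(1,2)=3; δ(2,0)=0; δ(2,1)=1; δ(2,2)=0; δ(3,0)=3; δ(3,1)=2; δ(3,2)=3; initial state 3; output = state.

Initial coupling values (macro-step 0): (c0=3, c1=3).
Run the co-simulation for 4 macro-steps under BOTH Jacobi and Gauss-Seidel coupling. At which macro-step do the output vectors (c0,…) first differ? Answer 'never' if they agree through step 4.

first divergence at macro-step: never

[Jacobi] macro 1: S0 reads c0=3 → after 1×micro: -1; S1 reads c0=3 → after 2×micro: 3 ⇒ (c0=-1, c1=3)
[Jacobi] macro 2: S0 reads c0=-1 → after 1×micro: 2; S1 reads c0=-1 → after 2×micro: 3 ⇒ (c0=2, c1=3)
[Jacobi] macro 3: S0 reads c0=2 → after 1×micro: 2; S1 reads c0=2 → after 2×micro: 3 ⇒ (c0=2, c1=3)
[Jacobi] macro 4: S0 reads c0=2 → after 1×micro: 2; S1 reads c0=2 → after 2×micro: 3 ⇒ (c0=2, c1=3)
[Gauss-Seidel] macro 1: S0 reads c0=3 → after 1×micro: -1; S1 reads c0=-1 → after 2×micro: 3 ⇒ (c0=-1, c1=3)
[Gauss-Seidel] macro 2: S0 reads c0=-1 → after 1×micro: 2; S1 reads c0=2 → after 2×micro: 3 ⇒ (c0=2, c1=3)
[Gauss-Seidel] macro 3: S0 reads c0=2 → after 1×micro: 2; S1 reads c0=2 → after 2×micro: 3 ⇒ (c0=2, c1=3)
[Gauss-Seidel] macro 4: S0 reads c0=2 → after 1×micro: 2; S1 reads c0=2 → after 2×micro: 3 ⇒ (c0=2, c1=3)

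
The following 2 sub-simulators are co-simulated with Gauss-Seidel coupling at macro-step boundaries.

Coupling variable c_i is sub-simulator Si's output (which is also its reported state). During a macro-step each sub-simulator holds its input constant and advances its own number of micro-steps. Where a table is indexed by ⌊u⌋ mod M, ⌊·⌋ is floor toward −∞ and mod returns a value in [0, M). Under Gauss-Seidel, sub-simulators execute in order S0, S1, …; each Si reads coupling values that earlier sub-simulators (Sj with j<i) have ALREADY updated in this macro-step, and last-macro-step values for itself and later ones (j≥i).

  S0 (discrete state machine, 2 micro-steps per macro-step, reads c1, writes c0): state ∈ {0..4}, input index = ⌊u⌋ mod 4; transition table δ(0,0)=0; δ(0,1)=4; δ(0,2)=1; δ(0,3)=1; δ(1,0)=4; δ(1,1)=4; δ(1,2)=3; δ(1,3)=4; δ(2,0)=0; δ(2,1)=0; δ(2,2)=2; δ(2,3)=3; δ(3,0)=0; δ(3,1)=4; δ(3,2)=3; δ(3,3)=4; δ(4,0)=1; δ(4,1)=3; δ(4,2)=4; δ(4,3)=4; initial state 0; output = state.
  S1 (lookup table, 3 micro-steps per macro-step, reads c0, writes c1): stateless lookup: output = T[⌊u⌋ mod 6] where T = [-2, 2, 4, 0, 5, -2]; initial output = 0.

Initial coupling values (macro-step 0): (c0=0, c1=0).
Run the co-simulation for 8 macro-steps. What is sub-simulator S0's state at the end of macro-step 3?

S0 state at macro-step 3 = 0

macro 1: S0 reads c1=0 → after 2×micro: 0; S1 reads c0=0 → after 3×micro: -2 ⇒ (c0=0, c1=-2)
macro 2: S0 reads c1=-2 → after 2×micro: 3; S1 reads c0=3 → after 3×micro: 0 ⇒ (c0=3, c1=0)
macro 3: S0 reads c1=0 → after 2×micro: 0; S1 reads c0=0 → after 3×micro: -2 ⇒ (c0=0, c1=-2)
macro 4: S0 reads c1=-2 → after 2×micro: 3; S1 reads c0=3 → after 3×micro: 0 ⇒ (c0=3, c1=0)
macro 5: S0 reads c1=0 → after 2×micro: 0; S1 reads c0=0 → after 3×micro: -2 ⇒ (c0=0, c1=-2)
macro 6: S0 reads c1=-2 → after 2×micro: 3; S1 reads c0=3 → after 3×micro: 0 ⇒ (c0=3, c1=0)
macro 7: S0 reads c1=0 → after 2×micro: 0; S1 reads c0=0 → after 3×micro: -2 ⇒ (c0=0, c1=-2)
macro 8: S0 reads c1=-2 → after 2×micro: 3; S1 reads c0=3 → after 3×micro: 0 ⇒ (c0=3, c1=0)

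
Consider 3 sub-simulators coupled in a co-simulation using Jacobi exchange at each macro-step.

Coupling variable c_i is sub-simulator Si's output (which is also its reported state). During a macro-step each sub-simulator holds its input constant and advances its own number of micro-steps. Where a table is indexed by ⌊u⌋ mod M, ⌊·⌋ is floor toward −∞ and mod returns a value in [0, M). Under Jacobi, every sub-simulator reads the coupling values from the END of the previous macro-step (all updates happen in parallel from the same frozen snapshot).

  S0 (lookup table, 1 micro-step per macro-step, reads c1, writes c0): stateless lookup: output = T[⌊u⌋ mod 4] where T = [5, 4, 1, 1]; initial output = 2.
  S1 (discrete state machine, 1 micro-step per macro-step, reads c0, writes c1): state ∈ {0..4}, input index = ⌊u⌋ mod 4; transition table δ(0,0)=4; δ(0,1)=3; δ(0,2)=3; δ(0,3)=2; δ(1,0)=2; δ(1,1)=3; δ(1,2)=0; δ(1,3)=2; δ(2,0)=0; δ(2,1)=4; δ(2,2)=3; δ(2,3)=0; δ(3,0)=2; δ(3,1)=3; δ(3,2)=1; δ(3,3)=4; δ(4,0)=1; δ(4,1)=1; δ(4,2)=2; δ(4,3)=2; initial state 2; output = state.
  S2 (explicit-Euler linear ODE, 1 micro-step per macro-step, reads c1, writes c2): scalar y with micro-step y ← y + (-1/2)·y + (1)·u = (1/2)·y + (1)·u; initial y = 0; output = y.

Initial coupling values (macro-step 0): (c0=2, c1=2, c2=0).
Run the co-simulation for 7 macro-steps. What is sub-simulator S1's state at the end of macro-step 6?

S1 state at macro-step 6 = 3

macro 1: S0 reads c1=2 → after 1×micro: 1; S1 reads c0=2 → after 1×micro: 3; S2 reads c1=2 → after 1×micro: 2 ⇒ (c0=1, c1=3, c2=2)
macro 2: S0 reads c1=3 → after 1×micro: 1; S1 reads c0=1 → after 1×micro: 3; S2 reads c1=3 → after 1×micro: 4 ⇒ (c0=1, c1=3, c2=4)
macro 3: S0 reads c1=3 → after 1×micro: 1; S1 reads c0=1 → after 1×micro: 3; S2 reads c1=3 → after 1×micro: 5 ⇒ (c0=1, c1=3, c2=5)
macro 4: S0 reads c1=3 → after 1×micro: 1; S1 reads c0=1 → after 1×micro: 3; S2 reads c1=3 → after 1×micro: 11/2 ⇒ (c0=1, c1=3, c2=11/2)
macro 5: S0 reads c1=3 → after 1×micro: 1; S1 reads c0=1 → after 1×micro: 3; S2 reads c1=3 → after 1×micro: 23/4 ⇒ (c0=1, c1=3, c2=23/4)
macro 6: S0 reads c1=3 → after 1×micro: 1; S1 reads c0=1 → after 1×micro: 3; S2 reads c1=3 → after 1×micro: 47/8 ⇒ (c0=1, c1=3, c2=47/8)
macro 7: S0 reads c1=3 → after 1×micro: 1; S1 reads c0=1 → after 1×micro: 3; S2 reads c1=3 → after 1×micro: 95/16 ⇒ (c0=1, c1=3, c2=95/16)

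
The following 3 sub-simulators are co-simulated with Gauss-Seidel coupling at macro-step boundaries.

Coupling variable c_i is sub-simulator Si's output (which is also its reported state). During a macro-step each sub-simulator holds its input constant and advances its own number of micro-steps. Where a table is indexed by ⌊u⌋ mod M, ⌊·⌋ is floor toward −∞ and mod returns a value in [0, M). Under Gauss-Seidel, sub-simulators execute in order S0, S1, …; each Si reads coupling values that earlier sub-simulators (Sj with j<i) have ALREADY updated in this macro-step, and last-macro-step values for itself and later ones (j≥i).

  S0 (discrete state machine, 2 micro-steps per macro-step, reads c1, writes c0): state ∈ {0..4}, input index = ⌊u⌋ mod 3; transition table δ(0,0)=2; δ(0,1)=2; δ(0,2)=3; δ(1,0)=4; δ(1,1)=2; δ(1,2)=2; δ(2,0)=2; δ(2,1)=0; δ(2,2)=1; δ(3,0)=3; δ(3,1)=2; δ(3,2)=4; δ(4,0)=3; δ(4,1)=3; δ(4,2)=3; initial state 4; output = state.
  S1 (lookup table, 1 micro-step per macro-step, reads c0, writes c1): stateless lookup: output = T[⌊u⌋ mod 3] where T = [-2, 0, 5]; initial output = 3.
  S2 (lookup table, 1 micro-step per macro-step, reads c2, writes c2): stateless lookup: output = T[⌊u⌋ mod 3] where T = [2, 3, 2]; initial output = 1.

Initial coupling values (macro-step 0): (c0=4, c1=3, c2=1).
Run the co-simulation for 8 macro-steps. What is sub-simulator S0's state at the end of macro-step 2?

macro 1: S0 reads c1=3 → after 2×micro: 3; S1 reads c0=3 → after 1×micro: -2; S2 reads c2=1 → after 1×micro: 3 ⇒ (c0=3, c1=-2, c2=3)
macro 2: S0 reads c1=-2 → after 2×micro: 0; S1 reads c0=0 → after 1×micro: -2; S2 reads c2=3 → after 1×micro: 2 ⇒ (c0=0, c1=-2, c2=2)
macro 3: S0 reads c1=-2 → after 2×micro: 0; S1 reads c0=0 → after 1×micro: -2; S2 reads c2=2 → after 1×micro: 2 ⇒ (c0=0, c1=-2, c2=2)
macro 4: S0 reads c1=-2 → after 2×micro: 0; S1 reads c0=0 → after 1×micro: -2; S2 reads c2=2 → after 1×micro: 2 ⇒ (c0=0, c1=-2, c2=2)
macro 5: S0 reads c1=-2 → after 2×micro: 0; S1 reads c0=0 → after 1×micro: -2; S2 reads c2=2 → after 1×micro: 2 ⇒ (c0=0, c1=-2, c2=2)
macro 6: S0 reads c1=-2 → after 2×micro: 0; S1 reads c0=0 → after 1×micro: -2; S2 reads c2=2 → after 1×micro: 2 ⇒ (c0=0, c1=-2, c2=2)
macro 7: S0 reads c1=-2 → after 2×micro: 0; S1 reads c0=0 → after 1×micro: -2; S2 reads c2=2 → after 1×micro: 2 ⇒ (c0=0, c1=-2, c2=2)
macro 8: S0 reads c1=-2 → after 2×micro: 0; S1 reads c0=0 → after 1×micro: -2; S2 reads c2=2 → after 1×micro: 2 ⇒ (c0=0, c1=-2, c2=2)

S0 state at macro-step 2 = 0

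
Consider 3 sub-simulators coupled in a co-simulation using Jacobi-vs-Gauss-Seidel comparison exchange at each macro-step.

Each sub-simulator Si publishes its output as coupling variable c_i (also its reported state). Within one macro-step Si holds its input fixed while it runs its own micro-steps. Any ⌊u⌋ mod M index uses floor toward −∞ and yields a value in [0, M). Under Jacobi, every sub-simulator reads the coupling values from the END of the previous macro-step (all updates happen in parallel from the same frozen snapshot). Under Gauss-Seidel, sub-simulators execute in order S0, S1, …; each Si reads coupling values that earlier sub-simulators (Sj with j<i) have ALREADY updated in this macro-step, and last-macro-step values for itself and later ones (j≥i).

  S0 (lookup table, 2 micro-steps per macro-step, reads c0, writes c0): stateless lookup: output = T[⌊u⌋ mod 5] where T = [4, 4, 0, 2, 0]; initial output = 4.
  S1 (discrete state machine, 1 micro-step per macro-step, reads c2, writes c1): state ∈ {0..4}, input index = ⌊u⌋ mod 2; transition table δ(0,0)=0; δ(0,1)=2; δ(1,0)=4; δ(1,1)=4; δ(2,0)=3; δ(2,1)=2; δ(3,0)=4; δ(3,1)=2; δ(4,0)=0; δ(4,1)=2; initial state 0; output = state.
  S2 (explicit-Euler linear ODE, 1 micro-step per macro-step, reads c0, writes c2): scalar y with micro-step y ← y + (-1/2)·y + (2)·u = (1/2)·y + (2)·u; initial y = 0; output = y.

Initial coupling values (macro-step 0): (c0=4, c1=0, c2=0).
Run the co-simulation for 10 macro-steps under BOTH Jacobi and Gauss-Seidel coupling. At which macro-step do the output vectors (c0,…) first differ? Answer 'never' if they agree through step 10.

first divergence at macro-step: 1

[Jacobi] macro 1: S0 reads c0=4 → after 2×micro: 0; S1 reads c2=0 → after 1×micro: 0; S2 reads c0=4 → after 1×micro: 8 ⇒ (c0=0, c1=0, c2=8)
[Jacobi] macro 2: S0 reads c0=0 → after 2×micro: 4; S1 reads c2=8 → after 1×micro: 0; S2 reads c0=0 → after 1×micro: 4 ⇒ (c0=4, c1=0, c2=4)
[Jacobi] macro 3: S0 reads c0=4 → after 2×micro: 0; S1 reads c2=4 → after 1×micro: 0; S2 reads c0=4 → after 1×micro: 10 ⇒ (c0=0, c1=0, c2=10)
[Jacobi] macro 4: S0 reads c0=0 → after 2×micro: 4; S1 reads c2=10 → after 1×micro: 0; S2 reads c0=0 → after 1×micro: 5 ⇒ (c0=4, c1=0, c2=5)
[Jacobi] macro 5: S0 reads c0=4 → after 2×micro: 0; S1 reads c2=5 → after 1×micro: 2; S2 reads c0=4 → after 1×micro: 21/2 ⇒ (c0=0, c1=2, c2=21/2)
[Jacobi] macro 6: S0 reads c0=0 → after 2×micro: 4; S1 reads c2=21/2 → after 1×micro: 3; S2 reads c0=0 → after 1×micro: 21/4 ⇒ (c0=4, c1=3, c2=21/4)
[Jacobi] macro 7: S0 reads c0=4 → after 2×micro: 0; S1 reads c2=21/4 → after 1×micro: 2; S2 reads c0=4 → after 1×micro: 85/8 ⇒ (c0=0, c1=2, c2=85/8)
[Jacobi] macro 8: S0 reads c0=0 → after 2×micro: 4; S1 reads c2=85/8 → after 1×micro: 3; S2 reads c0=0 → after 1×micro: 85/16 ⇒ (c0=4, c1=3, c2=85/16)
[Jacobi] macro 9: S0 reads c0=4 → after 2×micro: 0; S1 reads c2=85/16 → after 1×micro: 2; S2 reads c0=4 → after 1×micro: 341/32 ⇒ (c0=0, c1=2, c2=341/32)
[Jacobi] macro 10: S0 reads c0=0 → after 2×micro: 4; S1 reads c2=341/32 → after 1×micro: 3; S2 reads c0=0 → after 1×micro: 341/64 ⇒ (c0=4, c1=3, c2=341/64)
[Gauss-Seidel] macro 1: S0 reads c0=4 → after 2×micro: 0; S1 reads c2=0 → after 1×micro: 0; S2 reads c0=0 → after 1×micro: 0 ⇒ (c0=0, c1=0, c2=0)
[Gauss-Seidel] macro 2: S0 reads c0=0 → after 2×micro: 4; S1 reads c2=0 → after 1×micro: 0; S2 reads c0=4 → after 1×micro: 8 ⇒ (c0=4, c1=0, c2=8)
[Gauss-Seidel] macro 3: S0 reads c0=4 → after 2×micro: 0; S1 reads c2=8 → after 1×micro: 0; S2 reads c0=0 → after 1×micro: 4 ⇒ (c0=0, c1=0, c2=4)
[Gauss-Seidel] macro 4: S0 reads c0=0 → after 2×micro: 4; S1 reads c2=4 → after 1×micro: 0; S2 reads c0=4 → after 1×micro: 10 ⇒ (c0=4, c1=0, c2=10)
[Gauss-Seidel] macro 5: S0 reads c0=4 → after 2×micro: 0; S1 reads c2=10 → after 1×micro: 0; S2 reads c0=0 → after 1×micro: 5 ⇒ (c0=0, c1=0, c2=5)
[Gauss-Seidel] macro 6: S0 reads c0=0 → after 2×micro: 4; S1 reads c2=5 → after 1×micro: 2; S2 reads c0=4 → after 1×micro: 21/2 ⇒ (c0=4, c1=2, c2=21/2)
[Gauss-Seidel] macro 7: S0 reads c0=4 → after 2×micro: 0; S1 reads c2=21/2 → after 1×micro: 3; S2 reads c0=0 → after 1×micro: 21/4 ⇒ (c0=0, c1=3, c2=21/4)
[Gauss-Seidel] macro 8: S0 reads c0=0 → after 2×micro: 4; S1 reads c2=21/4 → after 1×micro: 2; S2 reads c0=4 → after 1×micro: 85/8 ⇒ (c0=4, c1=2, c2=85/8)
[Gauss-Seidel] macro 9: S0 reads c0=4 → after 2×micro: 0; S1 reads c2=85/8 → after 1×micro: 3; S2 reads c0=0 → after 1×micro: 85/16 ⇒ (c0=0, c1=3, c2=85/16)
[Gauss-Seidel] macro 10: S0 reads c0=0 → after 2×micro: 4; S1 reads c2=85/16 → after 1×micro: 2; S2 reads c0=4 → after 1×micro: 341/32 ⇒ (c0=4, c1=2, c2=341/32)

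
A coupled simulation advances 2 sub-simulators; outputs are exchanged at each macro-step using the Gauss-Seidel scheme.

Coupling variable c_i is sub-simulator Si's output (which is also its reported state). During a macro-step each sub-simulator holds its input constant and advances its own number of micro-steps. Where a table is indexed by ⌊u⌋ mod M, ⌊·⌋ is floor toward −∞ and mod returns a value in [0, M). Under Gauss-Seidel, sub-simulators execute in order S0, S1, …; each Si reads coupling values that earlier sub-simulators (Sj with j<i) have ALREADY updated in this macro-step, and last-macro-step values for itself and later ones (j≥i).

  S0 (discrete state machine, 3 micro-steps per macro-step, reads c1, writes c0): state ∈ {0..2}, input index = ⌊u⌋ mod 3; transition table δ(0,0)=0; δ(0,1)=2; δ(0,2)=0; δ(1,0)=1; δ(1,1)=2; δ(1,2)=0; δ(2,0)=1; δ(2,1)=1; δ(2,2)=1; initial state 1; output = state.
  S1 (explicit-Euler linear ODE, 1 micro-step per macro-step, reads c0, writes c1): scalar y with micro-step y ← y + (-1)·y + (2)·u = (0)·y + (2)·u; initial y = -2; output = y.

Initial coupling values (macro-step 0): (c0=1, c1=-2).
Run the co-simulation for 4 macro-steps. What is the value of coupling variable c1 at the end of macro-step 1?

c1 at macro-step 1 = 4

macro 1: S0 reads c1=-2 → after 3×micro: 2; S1 reads c0=2 → after 1×micro: 4 ⇒ (c0=2, c1=4)
macro 2: S0 reads c1=4 → after 3×micro: 1; S1 reads c0=1 → after 1×micro: 2 ⇒ (c0=1, c1=2)
macro 3: S0 reads c1=2 → after 3×micro: 0; S1 reads c0=0 → after 1×micro: 0 ⇒ (c0=0, c1=0)
macro 4: S0 reads c1=0 → after 3×micro: 0; S1 reads c0=0 → after 1×micro: 0 ⇒ (c0=0, c1=0)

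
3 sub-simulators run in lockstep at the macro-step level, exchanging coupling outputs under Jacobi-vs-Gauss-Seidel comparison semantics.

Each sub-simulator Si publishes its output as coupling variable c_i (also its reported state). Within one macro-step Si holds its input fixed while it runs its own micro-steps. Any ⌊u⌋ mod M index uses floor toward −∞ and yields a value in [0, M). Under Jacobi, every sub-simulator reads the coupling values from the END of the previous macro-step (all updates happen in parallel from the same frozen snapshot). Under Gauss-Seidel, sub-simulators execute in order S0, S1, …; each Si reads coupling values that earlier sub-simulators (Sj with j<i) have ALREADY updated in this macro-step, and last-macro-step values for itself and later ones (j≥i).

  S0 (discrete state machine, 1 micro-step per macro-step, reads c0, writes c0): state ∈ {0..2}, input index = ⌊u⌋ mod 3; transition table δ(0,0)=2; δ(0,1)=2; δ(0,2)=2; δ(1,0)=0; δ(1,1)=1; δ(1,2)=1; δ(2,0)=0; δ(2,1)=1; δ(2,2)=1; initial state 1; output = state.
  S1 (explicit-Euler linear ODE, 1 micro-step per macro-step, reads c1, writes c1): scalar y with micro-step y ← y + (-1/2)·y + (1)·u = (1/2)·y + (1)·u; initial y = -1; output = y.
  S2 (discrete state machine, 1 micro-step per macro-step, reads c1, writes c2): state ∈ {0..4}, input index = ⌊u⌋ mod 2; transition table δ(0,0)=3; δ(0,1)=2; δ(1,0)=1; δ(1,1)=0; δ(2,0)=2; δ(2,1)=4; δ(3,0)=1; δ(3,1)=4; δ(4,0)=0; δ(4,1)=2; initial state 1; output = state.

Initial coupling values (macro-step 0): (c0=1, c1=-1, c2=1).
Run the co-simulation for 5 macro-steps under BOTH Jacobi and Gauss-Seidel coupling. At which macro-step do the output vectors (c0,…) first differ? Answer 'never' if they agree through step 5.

first divergence at macro-step: 1

[Jacobi] macro 1: S0 reads c0=1 → after 1×micro: 1; S1 reads c1=-1 → after 1×micro: -3/2; S2 reads c1=-1 → after 1×micro: 0 ⇒ (c0=1, c1=-3/2, c2=0)
[Jacobi] macro 2: S0 reads c0=1 → after 1×micro: 1; S1 reads c1=-3/2 → after 1×micro: -9/4; S2 reads c1=-3/2 → after 1×micro: 3 ⇒ (c0=1, c1=-9/4, c2=3)
[Jacobi] macro 3: S0 reads c0=1 → after 1×micro: 1; S1 reads c1=-9/4 → after 1×micro: -27/8; S2 reads c1=-9/4 → after 1×micro: 4 ⇒ (c0=1, c1=-27/8, c2=4)
[Jacobi] macro 4: S0 reads c0=1 → after 1×micro: 1; S1 reads c1=-27/8 → after 1×micro: -81/16; S2 reads c1=-27/8 → after 1×micro: 0 ⇒ (c0=1, c1=-81/16, c2=0)
[Jacobi] macro 5: S0 reads c0=1 → after 1×micro: 1; S1 reads c1=-81/16 → after 1×micro: -243/32; S2 reads c1=-81/16 → after 1×micro: 3 ⇒ (c0=1, c1=-243/32, c2=3)
[Gauss-Seidel] macro 1: S0 reads c0=1 → after 1×micro: 1; S1 reads c1=-1 → after 1×micro: -3/2; S2 reads c1=-3/2 → after 1×micro: 1 ⇒ (c0=1, c1=-3/2, c2=1)
[Gauss-Seidel] macro 2: S0 reads c0=1 → after 1×micro: 1; S1 reads c1=-3/2 → after 1×micro: -9/4; S2 reads c1=-9/4 → after 1×micro: 0 ⇒ (c0=1, c1=-9/4, c2=0)
[Gauss-Seidel] macro 3: S0 reads c0=1 → after 1×micro: 1; S1 reads c1=-9/4 → after 1×micro: -27/8; S2 reads c1=-27/8 → after 1×micro: 3 ⇒ (c0=1, c1=-27/8, c2=3)
[Gauss-Seidel] macro 4: S0 reads c0=1 → after 1×micro: 1; S1 reads c1=-27/8 → after 1×micro: -81/16; S2 reads c1=-81/16 → after 1×micro: 1 ⇒ (c0=1, c1=-81/16, c2=1)
[Gauss-Seidel] macro 5: S0 reads c0=1 → after 1×micro: 1; S1 reads c1=-81/16 → after 1×micro: -243/32; S2 reads c1=-243/32 → after 1×micro: 1 ⇒ (c0=1, c1=-243/32, c2=1)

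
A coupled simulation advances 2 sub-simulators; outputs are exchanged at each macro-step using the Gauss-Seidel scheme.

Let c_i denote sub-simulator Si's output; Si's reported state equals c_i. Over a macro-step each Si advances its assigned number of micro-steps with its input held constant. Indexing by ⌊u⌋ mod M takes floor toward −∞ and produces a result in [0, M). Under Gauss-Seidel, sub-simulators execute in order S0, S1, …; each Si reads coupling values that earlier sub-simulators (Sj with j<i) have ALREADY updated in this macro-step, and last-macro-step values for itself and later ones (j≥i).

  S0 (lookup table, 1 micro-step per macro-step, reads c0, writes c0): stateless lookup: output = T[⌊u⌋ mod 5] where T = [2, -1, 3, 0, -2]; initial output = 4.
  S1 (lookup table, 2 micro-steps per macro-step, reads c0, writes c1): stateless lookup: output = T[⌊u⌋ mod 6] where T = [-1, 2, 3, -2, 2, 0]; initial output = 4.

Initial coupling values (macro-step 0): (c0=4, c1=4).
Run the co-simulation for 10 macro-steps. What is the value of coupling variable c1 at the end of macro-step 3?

c1 at macro-step 3 = 3

macro 1: S0 reads c0=4 → after 1×micro: -2; S1 reads c0=-2 → after 2×micro: 2 ⇒ (c0=-2, c1=2)
macro 2: S0 reads c0=-2 → after 1×micro: 0; S1 reads c0=0 → after 2×micro: -1 ⇒ (c0=0, c1=-1)
macro 3: S0 reads c0=0 → after 1×micro: 2; S1 reads c0=2 → after 2×micro: 3 ⇒ (c0=2, c1=3)
macro 4: S0 reads c0=2 → after 1×micro: 3; S1 reads c0=3 → after 2×micro: -2 ⇒ (c0=3, c1=-2)
macro 5: S0 reads c0=3 → after 1×micro: 0; S1 reads c0=0 → after 2×micro: -1 ⇒ (c0=0, c1=-1)
macro 6: S0 reads c0=0 → after 1×micro: 2; S1 reads c0=2 → after 2×micro: 3 ⇒ (c0=2, c1=3)
macro 7: S0 reads c0=2 → after 1×micro: 3; S1 reads c0=3 → after 2×micro: -2 ⇒ (c0=3, c1=-2)
macro 8: S0 reads c0=3 → after 1×micro: 0; S1 reads c0=0 → after 2×micro: -1 ⇒ (c0=0, c1=-1)
macro 9: S0 reads c0=0 → after 1×micro: 2; S1 reads c0=2 → after 2×micro: 3 ⇒ (c0=2, c1=3)
macro 10: S0 reads c0=2 → after 1×micro: 3; S1 reads c0=3 → after 2×micro: -2 ⇒ (c0=3, c1=-2)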